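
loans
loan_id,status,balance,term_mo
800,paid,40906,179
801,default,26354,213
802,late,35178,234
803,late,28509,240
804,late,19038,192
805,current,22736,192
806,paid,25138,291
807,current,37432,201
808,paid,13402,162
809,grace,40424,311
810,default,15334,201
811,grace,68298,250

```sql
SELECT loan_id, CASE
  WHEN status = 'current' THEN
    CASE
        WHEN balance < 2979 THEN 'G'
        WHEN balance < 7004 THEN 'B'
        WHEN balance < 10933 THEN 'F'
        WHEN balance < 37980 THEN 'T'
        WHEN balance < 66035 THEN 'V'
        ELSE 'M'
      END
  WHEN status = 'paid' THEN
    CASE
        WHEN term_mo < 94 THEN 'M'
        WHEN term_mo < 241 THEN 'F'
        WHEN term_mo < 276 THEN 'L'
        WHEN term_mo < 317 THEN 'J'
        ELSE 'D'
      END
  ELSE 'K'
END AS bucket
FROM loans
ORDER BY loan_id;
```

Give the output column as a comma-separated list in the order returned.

F, K, K, K, K, T, J, T, F, K, K, K

loan_id=800: status='paid' → inner[term_mo < 241] → F
loan_id=801: status='default' → outer ELSE → K
loan_id=802: status='late' → outer ELSE → K
loan_id=803: status='late' → outer ELSE → K
loan_id=804: status='late' → outer ELSE → K
loan_id=805: status='current' → inner[balance < 37980] → T
loan_id=806: status='paid' → inner[term_mo < 317] → J
loan_id=807: status='current' → inner[balance < 37980] → T
loan_id=808: status='paid' → inner[term_mo < 241] → F
loan_id=809: status='grace' → outer ELSE → K
loan_id=810: status='default' → outer ELSE → K
loan_id=811: status='grace' → outer ELSE → K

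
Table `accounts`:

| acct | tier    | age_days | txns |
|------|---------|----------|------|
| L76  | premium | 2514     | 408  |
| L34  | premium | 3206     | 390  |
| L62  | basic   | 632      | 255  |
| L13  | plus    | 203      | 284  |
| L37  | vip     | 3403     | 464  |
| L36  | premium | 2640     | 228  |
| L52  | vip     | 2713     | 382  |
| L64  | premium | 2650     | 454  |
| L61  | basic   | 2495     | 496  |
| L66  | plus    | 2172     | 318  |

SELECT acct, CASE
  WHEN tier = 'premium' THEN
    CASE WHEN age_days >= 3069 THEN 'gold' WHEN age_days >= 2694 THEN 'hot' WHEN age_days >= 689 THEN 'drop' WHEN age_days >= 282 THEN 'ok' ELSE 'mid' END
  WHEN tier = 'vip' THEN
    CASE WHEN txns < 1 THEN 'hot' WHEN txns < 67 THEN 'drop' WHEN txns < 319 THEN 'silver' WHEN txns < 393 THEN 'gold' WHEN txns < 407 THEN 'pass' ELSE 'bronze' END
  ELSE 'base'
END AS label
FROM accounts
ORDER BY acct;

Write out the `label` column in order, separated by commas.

base, gold, drop, bronze, gold, base, base, drop, base, drop

acct=L13: tier='plus' → outer ELSE → base
acct=L34: tier='premium' → inner[age_days >= 3069] → gold
acct=L36: tier='premium' → inner[age_days >= 689] → drop
acct=L37: tier='vip' → inner[ELSE] → bronze
acct=L52: tier='vip' → inner[txns < 393] → gold
acct=L61: tier='basic' → outer ELSE → base
acct=L62: tier='basic' → outer ELSE → base
acct=L64: tier='premium' → inner[age_days >= 689] → drop
acct=L66: tier='plus' → outer ELSE → base
acct=L76: tier='premium' → inner[age_days >= 689] → drop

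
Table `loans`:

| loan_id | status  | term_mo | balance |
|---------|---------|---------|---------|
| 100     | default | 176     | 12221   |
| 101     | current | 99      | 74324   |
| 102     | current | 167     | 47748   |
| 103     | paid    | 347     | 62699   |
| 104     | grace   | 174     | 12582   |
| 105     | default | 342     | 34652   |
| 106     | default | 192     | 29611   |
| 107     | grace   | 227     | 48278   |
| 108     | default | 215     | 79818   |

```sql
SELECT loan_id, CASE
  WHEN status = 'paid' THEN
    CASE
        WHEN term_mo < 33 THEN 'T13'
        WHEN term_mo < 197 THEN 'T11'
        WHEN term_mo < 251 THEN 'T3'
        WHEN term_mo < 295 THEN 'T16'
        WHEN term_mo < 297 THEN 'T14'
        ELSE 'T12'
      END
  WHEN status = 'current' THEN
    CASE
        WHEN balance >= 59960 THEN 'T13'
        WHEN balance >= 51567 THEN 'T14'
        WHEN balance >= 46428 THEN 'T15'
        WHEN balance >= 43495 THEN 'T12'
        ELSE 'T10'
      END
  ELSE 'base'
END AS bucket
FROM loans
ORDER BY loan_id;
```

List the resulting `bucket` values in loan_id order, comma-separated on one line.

base, T13, T15, T12, base, base, base, base, base

loan_id=100: status='default' → outer ELSE → base
loan_id=101: status='current' → inner[balance >= 59960] → T13
loan_id=102: status='current' → inner[balance >= 46428] → T15
loan_id=103: status='paid' → inner[ELSE] → T12
loan_id=104: status='grace' → outer ELSE → base
loan_id=105: status='default' → outer ELSE → base
loan_id=106: status='default' → outer ELSE → base
loan_id=107: status='grace' → outer ELSE → base
loan_id=108: status='default' → outer ELSE → base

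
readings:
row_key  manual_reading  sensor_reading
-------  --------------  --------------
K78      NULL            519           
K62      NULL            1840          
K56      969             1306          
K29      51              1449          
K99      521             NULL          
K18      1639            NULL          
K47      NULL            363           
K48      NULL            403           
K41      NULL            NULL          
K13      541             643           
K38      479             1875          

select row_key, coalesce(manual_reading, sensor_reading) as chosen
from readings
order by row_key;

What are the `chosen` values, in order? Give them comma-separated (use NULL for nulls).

row_key=K13: manual_reading=541 → 541
row_key=K18: manual_reading=1639 → 1639
row_key=K29: manual_reading=51 → 51
row_key=K38: manual_reading=479 → 479
row_key=K41: manual_reading=NULL, sensor_reading=NULL (all NULL) → NULL
row_key=K47: manual_reading=NULL, sensor_reading=363 → 363
row_key=K48: manual_reading=NULL, sensor_reading=403 → 403
row_key=K56: manual_reading=969 → 969
row_key=K62: manual_reading=NULL, sensor_reading=1840 → 1840
row_key=K78: manual_reading=NULL, sensor_reading=519 → 519
row_key=K99: manual_reading=521 → 521

541, 1639, 51, 479, NULL, 363, 403, 969, 1840, 519, 521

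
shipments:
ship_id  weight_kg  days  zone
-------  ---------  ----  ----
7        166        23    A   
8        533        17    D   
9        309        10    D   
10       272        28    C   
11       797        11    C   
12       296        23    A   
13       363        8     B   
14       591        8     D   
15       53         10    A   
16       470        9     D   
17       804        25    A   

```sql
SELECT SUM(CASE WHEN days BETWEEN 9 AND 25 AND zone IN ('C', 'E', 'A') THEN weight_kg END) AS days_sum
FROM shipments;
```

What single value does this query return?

2116

ship_id=7: ✓ → 166
ship_id=8: ✗
ship_id=9: ✗
ship_id=10: ✗
ship_id=11: ✓ → 797
ship_id=12: ✓ → 296
ship_id=13: ✗
ship_id=14: ✗
ship_id=15: ✓ → 53
ship_id=16: ✗
ship_id=17: ✓ → 804
days_sum = 166 + 797 + 296 + 53 + 804 = 2116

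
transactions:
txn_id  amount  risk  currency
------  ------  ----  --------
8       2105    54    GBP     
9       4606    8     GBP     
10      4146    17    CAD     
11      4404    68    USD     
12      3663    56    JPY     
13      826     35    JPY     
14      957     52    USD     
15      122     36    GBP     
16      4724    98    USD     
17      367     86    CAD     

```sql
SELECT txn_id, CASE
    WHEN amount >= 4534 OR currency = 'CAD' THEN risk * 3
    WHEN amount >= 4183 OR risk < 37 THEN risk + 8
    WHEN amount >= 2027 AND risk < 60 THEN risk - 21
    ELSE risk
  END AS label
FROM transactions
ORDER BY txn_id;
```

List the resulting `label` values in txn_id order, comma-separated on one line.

33, 24, 51, 76, 35, 43, 52, 44, 294, 258

txn_id=8: amount >= 2027 AND risk < 60 → 33
txn_id=9: amount >= 4534 OR currency = 'CAD' → 24
txn_id=10: amount >= 4534 OR currency = 'CAD' → 51
txn_id=11: amount >= 4183 OR risk < 37 → 76
txn_id=12: amount >= 2027 AND risk < 60 → 35
txn_id=13: amount >= 4183 OR risk < 37 → 43
txn_id=14: ELSE → 52
txn_id=15: amount >= 4183 OR risk < 37 → 44
txn_id=16: amount >= 4534 OR currency = 'CAD' → 294
txn_id=17: amount >= 4534 OR currency = 'CAD' → 258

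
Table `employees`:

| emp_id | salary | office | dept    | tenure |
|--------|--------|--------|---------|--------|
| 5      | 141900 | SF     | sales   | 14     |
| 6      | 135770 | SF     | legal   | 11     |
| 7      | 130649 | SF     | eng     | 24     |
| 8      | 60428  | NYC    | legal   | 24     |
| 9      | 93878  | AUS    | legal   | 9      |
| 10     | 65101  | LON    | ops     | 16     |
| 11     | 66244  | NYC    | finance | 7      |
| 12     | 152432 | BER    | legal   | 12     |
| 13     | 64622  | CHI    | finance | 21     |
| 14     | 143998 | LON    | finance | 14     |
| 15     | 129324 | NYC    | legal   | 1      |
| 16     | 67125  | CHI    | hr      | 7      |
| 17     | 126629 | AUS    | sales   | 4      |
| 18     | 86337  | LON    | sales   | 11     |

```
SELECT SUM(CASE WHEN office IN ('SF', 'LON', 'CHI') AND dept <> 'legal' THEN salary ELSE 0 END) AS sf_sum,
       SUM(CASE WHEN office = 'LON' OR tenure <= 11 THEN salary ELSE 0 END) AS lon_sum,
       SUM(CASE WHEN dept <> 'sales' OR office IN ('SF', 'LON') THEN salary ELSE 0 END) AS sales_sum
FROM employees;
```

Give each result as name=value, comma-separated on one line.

[sf_sum: office IN ('SF', 'LON', 'CHI') AND dept <> 'legal']
emp_id=5: ✓ → 141900
emp_id=6: ✗
emp_id=7: ✓ → 130649
emp_id=8: ✗
emp_id=9: ✗
emp_id=10: ✓ → 65101
emp_id=11: ✗
emp_id=12: ✗
emp_id=13: ✓ → 64622
emp_id=14: ✓ → 143998
emp_id=15: ✗
emp_id=16: ✓ → 67125
emp_id=17: ✗
emp_id=18: ✓ → 86337
sf_sum = 141900 + 130649 + 65101 + 64622 + 143998 + 67125 + 86337 = 699732
—
[lon_sum: office = 'LON' OR tenure <= 11]
emp_id=5: ✗
emp_id=6: ✓ → 135770
emp_id=7: ✗
emp_id=8: ✗
emp_id=9: ✓ → 93878
emp_id=10: ✓ → 65101
emp_id=11: ✓ → 66244
emp_id=12: ✗
emp_id=13: ✗
emp_id=14: ✓ → 143998
emp_id=15: ✓ → 129324
emp_id=16: ✓ → 67125
emp_id=17: ✓ → 126629
emp_id=18: ✓ → 86337
lon_sum = 135770 + 93878 + 65101 + 66244 + 143998 + 129324 + 67125 + 126629 + 86337 = 914406
—
[sales_sum: dept <> 'sales' OR office IN ('SF', 'LON')]
emp_id=5: ✓ → 141900
emp_id=6: ✓ → 135770
emp_id=7: ✓ → 130649
emp_id=8: ✓ → 60428
emp_id=9: ✓ → 93878
emp_id=10: ✓ → 65101
emp_id=11: ✓ → 66244
emp_id=12: ✓ → 152432
emp_id=13: ✓ → 64622
emp_id=14: ✓ → 143998
emp_id=15: ✓ → 129324
emp_id=16: ✓ → 67125
emp_id=17: ✗
emp_id=18: ✓ → 86337
sales_sum = 141900 + 135770 + 130649 + 60428 + 93878 + 65101 + 66244 + 152432 + 64622 + 143998 + 129324 + 67125 + 86337 = 1337808

sf_sum=699732, lon_sum=914406, sales_sum=1337808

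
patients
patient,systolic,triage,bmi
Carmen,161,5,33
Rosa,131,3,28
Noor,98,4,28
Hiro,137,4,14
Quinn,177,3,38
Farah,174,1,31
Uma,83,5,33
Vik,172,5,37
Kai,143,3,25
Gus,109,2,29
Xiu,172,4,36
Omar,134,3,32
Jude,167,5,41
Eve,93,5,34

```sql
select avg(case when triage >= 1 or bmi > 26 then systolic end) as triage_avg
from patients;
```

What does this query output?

139.3571428571

patient=Carmen: ✓ → 161
patient=Rosa: ✓ → 131
patient=Noor: ✓ → 98
patient=Hiro: ✓ → 137
patient=Quinn: ✓ → 177
patient=Farah: ✓ → 174
patient=Uma: ✓ → 83
patient=Vik: ✓ → 172
patient=Kai: ✓ → 143
patient=Gus: ✓ → 109
patient=Xiu: ✓ → 172
patient=Omar: ✓ → 134
patient=Jude: ✓ → 167
patient=Eve: ✓ → 93
triage_avg = (161 + 131 + 98 + 137 + 177 + 174 + 83 + 172 + 143 + 109 + 172 + 134 + 167 + 93) / 14 = 139.3571428571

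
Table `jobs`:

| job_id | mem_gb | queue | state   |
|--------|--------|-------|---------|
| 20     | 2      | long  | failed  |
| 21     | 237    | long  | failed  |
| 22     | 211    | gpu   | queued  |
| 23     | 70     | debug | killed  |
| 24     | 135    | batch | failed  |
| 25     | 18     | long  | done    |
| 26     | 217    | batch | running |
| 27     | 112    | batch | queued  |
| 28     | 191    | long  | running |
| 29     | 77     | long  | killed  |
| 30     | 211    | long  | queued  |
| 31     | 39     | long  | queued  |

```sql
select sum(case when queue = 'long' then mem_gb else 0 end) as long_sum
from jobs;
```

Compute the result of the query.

775

job_id=20: ✓ → 2
job_id=21: ✓ → 237
job_id=22: ✗
job_id=23: ✗
job_id=24: ✗
job_id=25: ✓ → 18
job_id=26: ✗
job_id=27: ✗
job_id=28: ✓ → 191
job_id=29: ✓ → 77
job_id=30: ✓ → 211
job_id=31: ✓ → 39
long_sum = 2 + 237 + 18 + 191 + 77 + 211 + 39 = 775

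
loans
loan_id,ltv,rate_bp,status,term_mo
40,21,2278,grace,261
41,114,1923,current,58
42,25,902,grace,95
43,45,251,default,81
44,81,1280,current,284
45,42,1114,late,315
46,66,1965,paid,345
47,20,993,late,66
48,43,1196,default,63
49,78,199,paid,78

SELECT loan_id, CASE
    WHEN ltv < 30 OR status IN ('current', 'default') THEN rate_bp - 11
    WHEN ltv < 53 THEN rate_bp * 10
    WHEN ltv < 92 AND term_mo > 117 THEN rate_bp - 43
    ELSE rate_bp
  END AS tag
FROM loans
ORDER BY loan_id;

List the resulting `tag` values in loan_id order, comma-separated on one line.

loan_id=40: ltv < 30 OR status IN ('current', 'default') → 2267
loan_id=41: ltv < 30 OR status IN ('current', 'default') → 1912
loan_id=42: ltv < 30 OR status IN ('current', 'default') → 891
loan_id=43: ltv < 30 OR status IN ('current', 'default') → 240
loan_id=44: ltv < 30 OR status IN ('current', 'default') → 1269
loan_id=45: ltv < 53 → 11140
loan_id=46: ltv < 92 AND term_mo > 117 → 1922
loan_id=47: ltv < 30 OR status IN ('current', 'default') → 982
loan_id=48: ltv < 30 OR status IN ('current', 'default') → 1185
loan_id=49: ELSE → 199

2267, 1912, 891, 240, 1269, 11140, 1922, 982, 1185, 199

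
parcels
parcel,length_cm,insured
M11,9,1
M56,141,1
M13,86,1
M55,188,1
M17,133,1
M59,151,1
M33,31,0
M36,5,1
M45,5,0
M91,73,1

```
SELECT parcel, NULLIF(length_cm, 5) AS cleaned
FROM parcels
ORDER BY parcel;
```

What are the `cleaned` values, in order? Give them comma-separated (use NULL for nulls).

9, 86, 133, 31, NULL, NULL, 188, 141, 151, 73

parcel=M11: length_cm=9 vs 5: differ → 9
parcel=M13: length_cm=86 vs 5: differ → 86
parcel=M17: length_cm=133 vs 5: differ → 133
parcel=M33: length_cm=31 vs 5: differ → 31
parcel=M36: length_cm=5 vs 5: equal → NULL
parcel=M45: length_cm=5 vs 5: equal → NULL
parcel=M55: length_cm=188 vs 5: differ → 188
parcel=M56: length_cm=141 vs 5: differ → 141
parcel=M59: length_cm=151 vs 5: differ → 151
parcel=M91: length_cm=73 vs 5: differ → 73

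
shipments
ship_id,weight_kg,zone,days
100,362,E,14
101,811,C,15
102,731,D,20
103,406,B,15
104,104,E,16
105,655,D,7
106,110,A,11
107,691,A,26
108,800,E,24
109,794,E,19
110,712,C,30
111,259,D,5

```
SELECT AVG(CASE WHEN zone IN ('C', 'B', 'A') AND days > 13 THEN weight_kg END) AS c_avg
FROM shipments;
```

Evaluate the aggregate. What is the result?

ship_id=100: ✗
ship_id=101: ✓ → 811
ship_id=102: ✗
ship_id=103: ✓ → 406
ship_id=104: ✗
ship_id=105: ✗
ship_id=106: ✗
ship_id=107: ✓ → 691
ship_id=108: ✗
ship_id=109: ✗
ship_id=110: ✓ → 712
ship_id=111: ✗
c_avg = (811 + 406 + 691 + 712) / 4 = 655

655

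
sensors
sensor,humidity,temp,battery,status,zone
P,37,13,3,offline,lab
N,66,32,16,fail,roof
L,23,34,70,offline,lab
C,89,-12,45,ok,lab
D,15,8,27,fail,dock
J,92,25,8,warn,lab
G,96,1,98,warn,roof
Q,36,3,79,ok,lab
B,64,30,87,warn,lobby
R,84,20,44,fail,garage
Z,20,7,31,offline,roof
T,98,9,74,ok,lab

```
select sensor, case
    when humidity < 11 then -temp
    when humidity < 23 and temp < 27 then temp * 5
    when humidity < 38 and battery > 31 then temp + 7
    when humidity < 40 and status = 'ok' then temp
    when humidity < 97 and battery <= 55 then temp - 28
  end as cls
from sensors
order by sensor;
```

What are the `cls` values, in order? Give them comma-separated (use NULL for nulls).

NULL, -40, 40, NULL, -3, 41, 4, -15, 10, -8, NULL, 35

sensor=B: (no match → NULL) → NULL
sensor=C: humidity < 97 and battery <= 55 → -40
sensor=D: humidity < 23 and temp < 27 → 40
sensor=G: (no match → NULL) → NULL
sensor=J: humidity < 97 and battery <= 55 → -3
sensor=L: humidity < 38 and battery > 31 → 41
sensor=N: humidity < 97 and battery <= 55 → 4
sensor=P: humidity < 97 and battery <= 55 → -15
sensor=Q: humidity < 38 and battery > 31 → 10
sensor=R: humidity < 97 and battery <= 55 → -8
sensor=T: (no match → NULL) → NULL
sensor=Z: humidity < 23 and temp < 27 → 35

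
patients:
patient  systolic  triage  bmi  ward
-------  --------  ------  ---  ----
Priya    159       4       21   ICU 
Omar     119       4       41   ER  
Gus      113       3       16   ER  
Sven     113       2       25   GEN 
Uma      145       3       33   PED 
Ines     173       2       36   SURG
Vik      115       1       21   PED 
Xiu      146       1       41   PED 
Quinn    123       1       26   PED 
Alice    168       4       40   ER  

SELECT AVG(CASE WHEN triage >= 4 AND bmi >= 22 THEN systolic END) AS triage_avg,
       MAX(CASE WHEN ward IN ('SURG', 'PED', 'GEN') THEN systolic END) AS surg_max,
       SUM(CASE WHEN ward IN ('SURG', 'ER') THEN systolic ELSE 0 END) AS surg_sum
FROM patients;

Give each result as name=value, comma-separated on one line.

[triage_avg: triage >= 4 AND bmi >= 22]
patient=Priya: ✗
patient=Omar: ✓ → 119
patient=Gus: ✗
patient=Sven: ✗
patient=Uma: ✗
patient=Ines: ✗
patient=Vik: ✗
patient=Xiu: ✗
patient=Quinn: ✗
patient=Alice: ✓ → 168
triage_avg = (119 + 168) / 2 = 143.5
—
[surg_max: ward IN ('SURG', 'PED', 'GEN')]
patient=Priya: ✗
patient=Omar: ✗
patient=Gus: ✗
patient=Sven: ✓ → 113
patient=Uma: ✓ → 145
patient=Ines: ✓ → 173
patient=Vik: ✓ → 115
patient=Xiu: ✓ → 146
patient=Quinn: ✓ → 123
patient=Alice: ✗
surg_max = MAX(113, 145, 173, 115, 146, 123) = 173
—
[surg_sum: ward IN ('SURG', 'ER')]
patient=Priya: ✗
patient=Omar: ✓ → 119
patient=Gus: ✓ → 113
patient=Sven: ✗
patient=Uma: ✗
patient=Ines: ✓ → 173
patient=Vik: ✗
patient=Xiu: ✗
patient=Quinn: ✗
patient=Alice: ✓ → 168
surg_sum = 119 + 113 + 173 + 168 = 573

triage_avg=143.5, surg_max=173, surg_sum=573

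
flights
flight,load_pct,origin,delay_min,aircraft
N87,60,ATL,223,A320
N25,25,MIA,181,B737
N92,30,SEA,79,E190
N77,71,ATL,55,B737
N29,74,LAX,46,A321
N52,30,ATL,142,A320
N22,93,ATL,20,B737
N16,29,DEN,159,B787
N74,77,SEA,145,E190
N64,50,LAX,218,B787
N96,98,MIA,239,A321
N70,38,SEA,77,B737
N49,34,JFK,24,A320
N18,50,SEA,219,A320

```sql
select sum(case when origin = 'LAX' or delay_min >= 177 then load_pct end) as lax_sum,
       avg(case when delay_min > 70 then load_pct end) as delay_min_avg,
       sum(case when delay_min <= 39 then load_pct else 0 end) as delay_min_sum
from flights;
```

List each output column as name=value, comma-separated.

[lax_sum: origin = 'LAX' or delay_min >= 177]
flight=N87: ✓ → 60
flight=N25: ✓ → 25
flight=N92: ✗
flight=N77: ✗
flight=N29: ✓ → 74
flight=N52: ✗
flight=N22: ✗
flight=N16: ✗
flight=N74: ✗
flight=N64: ✓ → 50
flight=N96: ✓ → 98
flight=N70: ✗
flight=N49: ✗
flight=N18: ✓ → 50
lax_sum = 60 + 25 + 74 + 50 + 98 + 50 = 357
—
[delay_min_avg: delay_min > 70]
flight=N87: ✓ → 60
flight=N25: ✓ → 25
flight=N92: ✓ → 30
flight=N77: ✗
flight=N29: ✗
flight=N52: ✓ → 30
flight=N22: ✗
flight=N16: ✓ → 29
flight=N74: ✓ → 77
flight=N64: ✓ → 50
flight=N96: ✓ → 98
flight=N70: ✓ → 38
flight=N49: ✗
flight=N18: ✓ → 50
delay_min_avg = (60 + 25 + 30 + 30 + 29 + 77 + 50 + 98 + 38 + 50) / 10 = 48.7
—
[delay_min_sum: delay_min <= 39]
flight=N87: ✗
flight=N25: ✗
flight=N92: ✗
flight=N77: ✗
flight=N29: ✗
flight=N52: ✗
flight=N22: ✓ → 93
flight=N16: ✗
flight=N74: ✗
flight=N64: ✗
flight=N96: ✗
flight=N70: ✗
flight=N49: ✓ → 34
flight=N18: ✗
delay_min_sum = 93 + 34 = 127

lax_sum=357, delay_min_avg=48.7, delay_min_sum=127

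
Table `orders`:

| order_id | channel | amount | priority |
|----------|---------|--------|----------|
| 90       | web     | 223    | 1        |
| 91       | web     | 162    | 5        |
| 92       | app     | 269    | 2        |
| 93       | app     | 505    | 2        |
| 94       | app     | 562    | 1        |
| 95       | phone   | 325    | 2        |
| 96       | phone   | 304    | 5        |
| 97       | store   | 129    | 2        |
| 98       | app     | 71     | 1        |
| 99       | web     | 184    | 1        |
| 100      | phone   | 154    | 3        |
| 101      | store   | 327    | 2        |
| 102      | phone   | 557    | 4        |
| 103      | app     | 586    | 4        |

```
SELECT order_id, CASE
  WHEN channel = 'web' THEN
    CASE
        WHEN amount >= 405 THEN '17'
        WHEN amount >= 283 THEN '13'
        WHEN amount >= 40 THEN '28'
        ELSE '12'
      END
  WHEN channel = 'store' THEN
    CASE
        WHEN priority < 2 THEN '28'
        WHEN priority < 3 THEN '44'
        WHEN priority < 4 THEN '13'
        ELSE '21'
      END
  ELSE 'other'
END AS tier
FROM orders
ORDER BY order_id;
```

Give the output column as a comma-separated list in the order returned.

order_id=90: channel='web' → inner[amount >= 40] → 28
order_id=91: channel='web' → inner[amount >= 40] → 28
order_id=92: channel='app' → outer ELSE → other
order_id=93: channel='app' → outer ELSE → other
order_id=94: channel='app' → outer ELSE → other
order_id=95: channel='phone' → outer ELSE → other
order_id=96: channel='phone' → outer ELSE → other
order_id=97: channel='store' → inner[priority < 3] → 44
order_id=98: channel='app' → outer ELSE → other
order_id=99: channel='web' → inner[amount >= 40] → 28
order_id=100: channel='phone' → outer ELSE → other
order_id=101: channel='store' → inner[priority < 3] → 44
order_id=102: channel='phone' → outer ELSE → other
order_id=103: channel='app' → outer ELSE → other

28, 28, other, other, other, other, other, 44, other, 28, other, 44, other, other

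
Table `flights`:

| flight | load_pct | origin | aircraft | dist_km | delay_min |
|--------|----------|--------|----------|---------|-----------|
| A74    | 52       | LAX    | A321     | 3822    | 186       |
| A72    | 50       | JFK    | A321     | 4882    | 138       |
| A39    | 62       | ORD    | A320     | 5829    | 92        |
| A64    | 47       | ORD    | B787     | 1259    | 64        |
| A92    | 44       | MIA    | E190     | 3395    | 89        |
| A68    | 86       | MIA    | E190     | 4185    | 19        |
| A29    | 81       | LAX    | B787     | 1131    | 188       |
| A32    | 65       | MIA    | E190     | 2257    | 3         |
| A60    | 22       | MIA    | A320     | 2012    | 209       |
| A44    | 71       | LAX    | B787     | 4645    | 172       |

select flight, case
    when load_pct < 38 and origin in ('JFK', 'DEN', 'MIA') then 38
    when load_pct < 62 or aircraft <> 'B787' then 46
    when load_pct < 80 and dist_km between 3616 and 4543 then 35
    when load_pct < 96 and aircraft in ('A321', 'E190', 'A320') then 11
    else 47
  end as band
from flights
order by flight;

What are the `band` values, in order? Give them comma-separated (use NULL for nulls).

flight=A29: ELSE → 47
flight=A32: load_pct < 62 or aircraft <> 'B787' → 46
flight=A39: load_pct < 62 or aircraft <> 'B787' → 46
flight=A44: ELSE → 47
flight=A60: load_pct < 38 and origin in ('JFK', 'DEN', 'MIA') → 38
flight=A64: load_pct < 62 or aircraft <> 'B787' → 46
flight=A68: load_pct < 62 or aircraft <> 'B787' → 46
flight=A72: load_pct < 62 or aircraft <> 'B787' → 46
flight=A74: load_pct < 62 or aircraft <> 'B787' → 46
flight=A92: load_pct < 62 or aircraft <> 'B787' → 46

47, 46, 46, 47, 38, 46, 46, 46, 46, 46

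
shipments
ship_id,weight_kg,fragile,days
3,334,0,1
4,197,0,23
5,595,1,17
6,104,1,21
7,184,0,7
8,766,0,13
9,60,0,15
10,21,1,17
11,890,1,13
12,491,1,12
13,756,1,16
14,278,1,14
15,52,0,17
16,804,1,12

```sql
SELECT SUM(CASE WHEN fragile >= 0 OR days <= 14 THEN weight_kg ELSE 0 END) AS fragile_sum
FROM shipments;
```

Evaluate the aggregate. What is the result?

5532

ship_id=3: ✓ → 334
ship_id=4: ✓ → 197
ship_id=5: ✓ → 595
ship_id=6: ✓ → 104
ship_id=7: ✓ → 184
ship_id=8: ✓ → 766
ship_id=9: ✓ → 60
ship_id=10: ✓ → 21
ship_id=11: ✓ → 890
ship_id=12: ✓ → 491
ship_id=13: ✓ → 756
ship_id=14: ✓ → 278
ship_id=15: ✓ → 52
ship_id=16: ✓ → 804
fragile_sum = 334 + 197 + 595 + 104 + 184 + 766 + 60 + 21 + 890 + 491 + 756 + 278 + 52 + 804 = 5532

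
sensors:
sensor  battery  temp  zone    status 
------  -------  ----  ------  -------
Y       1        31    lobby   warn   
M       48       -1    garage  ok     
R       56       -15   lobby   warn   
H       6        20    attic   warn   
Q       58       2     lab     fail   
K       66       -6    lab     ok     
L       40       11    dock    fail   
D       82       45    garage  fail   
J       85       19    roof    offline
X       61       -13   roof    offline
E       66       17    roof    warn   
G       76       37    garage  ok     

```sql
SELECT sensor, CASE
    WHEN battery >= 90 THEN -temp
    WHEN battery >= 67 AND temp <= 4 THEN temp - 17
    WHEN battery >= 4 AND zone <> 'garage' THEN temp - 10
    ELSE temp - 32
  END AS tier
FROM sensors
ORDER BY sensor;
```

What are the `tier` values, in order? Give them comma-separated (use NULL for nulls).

sensor=D: ELSE → 13
sensor=E: battery >= 4 AND zone <> 'garage' → 7
sensor=G: ELSE → 5
sensor=H: battery >= 4 AND zone <> 'garage' → 10
sensor=J: battery >= 4 AND zone <> 'garage' → 9
sensor=K: battery >= 4 AND zone <> 'garage' → -16
sensor=L: battery >= 4 AND zone <> 'garage' → 1
sensor=M: ELSE → -33
sensor=Q: battery >= 4 AND zone <> 'garage' → -8
sensor=R: battery >= 4 AND zone <> 'garage' → -25
sensor=X: battery >= 4 AND zone <> 'garage' → -23
sensor=Y: ELSE → -1

13, 7, 5, 10, 9, -16, 1, -33, -8, -25, -23, -1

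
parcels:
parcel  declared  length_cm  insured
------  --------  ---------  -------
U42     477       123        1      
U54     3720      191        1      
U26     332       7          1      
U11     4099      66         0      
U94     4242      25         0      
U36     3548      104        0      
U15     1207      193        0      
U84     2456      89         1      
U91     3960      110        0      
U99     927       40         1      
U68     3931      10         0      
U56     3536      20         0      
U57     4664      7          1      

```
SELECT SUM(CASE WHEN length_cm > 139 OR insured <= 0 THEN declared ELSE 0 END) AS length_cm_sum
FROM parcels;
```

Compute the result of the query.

parcel=U42: ✗
parcel=U54: ✓ → 3720
parcel=U26: ✗
parcel=U11: ✓ → 4099
parcel=U94: ✓ → 4242
parcel=U36: ✓ → 3548
parcel=U15: ✓ → 1207
parcel=U84: ✗
parcel=U91: ✓ → 3960
parcel=U99: ✗
parcel=U68: ✓ → 3931
parcel=U56: ✓ → 3536
parcel=U57: ✗
length_cm_sum = 3720 + 4099 + 4242 + 3548 + 1207 + 3960 + 3931 + 3536 = 28243

28243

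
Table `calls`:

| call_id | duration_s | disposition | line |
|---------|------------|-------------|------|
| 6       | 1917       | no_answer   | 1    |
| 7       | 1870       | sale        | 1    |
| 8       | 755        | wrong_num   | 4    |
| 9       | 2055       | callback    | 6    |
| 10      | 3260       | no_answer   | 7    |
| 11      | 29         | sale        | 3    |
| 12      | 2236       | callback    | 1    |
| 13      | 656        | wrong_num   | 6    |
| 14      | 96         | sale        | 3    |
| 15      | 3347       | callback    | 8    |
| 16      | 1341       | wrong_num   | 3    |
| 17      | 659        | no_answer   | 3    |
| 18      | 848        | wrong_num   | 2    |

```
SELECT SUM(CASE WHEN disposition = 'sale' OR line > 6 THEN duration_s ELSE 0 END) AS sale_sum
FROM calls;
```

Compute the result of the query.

8602

call_id=6: ✗
call_id=7: ✓ → 1870
call_id=8: ✗
call_id=9: ✗
call_id=10: ✓ → 3260
call_id=11: ✓ → 29
call_id=12: ✗
call_id=13: ✗
call_id=14: ✓ → 96
call_id=15: ✓ → 3347
call_id=16: ✗
call_id=17: ✗
call_id=18: ✗
sale_sum = 1870 + 3260 + 29 + 96 + 3347 = 8602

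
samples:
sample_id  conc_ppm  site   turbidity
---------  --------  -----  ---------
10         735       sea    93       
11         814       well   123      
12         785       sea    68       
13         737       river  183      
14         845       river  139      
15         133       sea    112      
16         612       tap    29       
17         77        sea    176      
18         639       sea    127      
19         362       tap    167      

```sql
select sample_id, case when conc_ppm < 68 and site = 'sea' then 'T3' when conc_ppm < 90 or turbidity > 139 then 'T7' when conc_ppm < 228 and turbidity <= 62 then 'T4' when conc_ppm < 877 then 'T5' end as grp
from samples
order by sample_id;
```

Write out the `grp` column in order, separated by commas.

T5, T5, T5, T7, T5, T5, T5, T7, T5, T7

sample_id=10: conc_ppm < 877 → T5
sample_id=11: conc_ppm < 877 → T5
sample_id=12: conc_ppm < 877 → T5
sample_id=13: conc_ppm < 90 or turbidity > 139 → T7
sample_id=14: conc_ppm < 877 → T5
sample_id=15: conc_ppm < 877 → T5
sample_id=16: conc_ppm < 877 → T5
sample_id=17: conc_ppm < 90 or turbidity > 139 → T7
sample_id=18: conc_ppm < 877 → T5
sample_id=19: conc_ppm < 90 or turbidity > 139 → T7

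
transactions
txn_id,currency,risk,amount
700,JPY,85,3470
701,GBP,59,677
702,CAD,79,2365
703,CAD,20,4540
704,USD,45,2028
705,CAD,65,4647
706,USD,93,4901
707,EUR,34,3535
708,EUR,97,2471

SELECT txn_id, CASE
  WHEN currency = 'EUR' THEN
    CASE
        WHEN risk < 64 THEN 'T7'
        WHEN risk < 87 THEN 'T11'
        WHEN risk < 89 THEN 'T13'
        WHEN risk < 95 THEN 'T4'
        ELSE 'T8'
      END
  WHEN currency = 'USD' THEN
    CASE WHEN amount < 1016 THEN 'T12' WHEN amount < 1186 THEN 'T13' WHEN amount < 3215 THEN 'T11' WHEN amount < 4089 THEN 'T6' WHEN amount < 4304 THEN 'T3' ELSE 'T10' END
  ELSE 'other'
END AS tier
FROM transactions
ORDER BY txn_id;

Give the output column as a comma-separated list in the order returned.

other, other, other, other, T11, other, T10, T7, T8

txn_id=700: currency='JPY' → outer ELSE → other
txn_id=701: currency='GBP' → outer ELSE → other
txn_id=702: currency='CAD' → outer ELSE → other
txn_id=703: currency='CAD' → outer ELSE → other
txn_id=704: currency='USD' → inner[amount < 3215] → T11
txn_id=705: currency='CAD' → outer ELSE → other
txn_id=706: currency='USD' → inner[ELSE] → T10
txn_id=707: currency='EUR' → inner[risk < 64] → T7
txn_id=708: currency='EUR' → inner[ELSE] → T8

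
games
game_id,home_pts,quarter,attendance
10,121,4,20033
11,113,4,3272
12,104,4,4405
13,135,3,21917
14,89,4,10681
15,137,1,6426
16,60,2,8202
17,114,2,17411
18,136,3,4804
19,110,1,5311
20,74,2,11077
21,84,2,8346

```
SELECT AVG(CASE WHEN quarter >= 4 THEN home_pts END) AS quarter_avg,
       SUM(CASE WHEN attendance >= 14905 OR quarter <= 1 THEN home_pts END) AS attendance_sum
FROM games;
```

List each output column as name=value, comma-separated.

quarter_avg=106.75, attendance_sum=617

[quarter_avg: quarter >= 4]
game_id=10: ✓ → 121
game_id=11: ✓ → 113
game_id=12: ✓ → 104
game_id=13: ✗
game_id=14: ✓ → 89
game_id=15: ✗
game_id=16: ✗
game_id=17: ✗
game_id=18: ✗
game_id=19: ✗
game_id=20: ✗
game_id=21: ✗
quarter_avg = (121 + 113 + 104 + 89) / 4 = 106.75
—
[attendance_sum: attendance >= 14905 OR quarter <= 1]
game_id=10: ✓ → 121
game_id=11: ✗
game_id=12: ✗
game_id=13: ✓ → 135
game_id=14: ✗
game_id=15: ✓ → 137
game_id=16: ✗
game_id=17: ✓ → 114
game_id=18: ✗
game_id=19: ✓ → 110
game_id=20: ✗
game_id=21: ✗
attendance_sum = 121 + 135 + 137 + 114 + 110 = 617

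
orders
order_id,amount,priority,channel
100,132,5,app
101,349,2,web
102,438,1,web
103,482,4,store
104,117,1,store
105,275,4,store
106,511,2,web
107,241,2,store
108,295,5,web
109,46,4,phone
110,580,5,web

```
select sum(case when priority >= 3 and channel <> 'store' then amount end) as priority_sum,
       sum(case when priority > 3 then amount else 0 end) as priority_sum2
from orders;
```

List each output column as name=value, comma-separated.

priority_sum=1053, priority_sum2=1810

[priority_sum: priority >= 3 and channel <> 'store']
order_id=100: ✓ → 132
order_id=101: ✗
order_id=102: ✗
order_id=103: ✗
order_id=104: ✗
order_id=105: ✗
order_id=106: ✗
order_id=107: ✗
order_id=108: ✓ → 295
order_id=109: ✓ → 46
order_id=110: ✓ → 580
priority_sum = 132 + 295 + 46 + 580 = 1053
—
[priority_sum2: priority > 3]
order_id=100: ✓ → 132
order_id=101: ✗
order_id=102: ✗
order_id=103: ✓ → 482
order_id=104: ✗
order_id=105: ✓ → 275
order_id=106: ✗
order_id=107: ✗
order_id=108: ✓ → 295
order_id=109: ✓ → 46
order_id=110: ✓ → 580
priority_sum2 = 132 + 482 + 275 + 295 + 46 + 580 = 1810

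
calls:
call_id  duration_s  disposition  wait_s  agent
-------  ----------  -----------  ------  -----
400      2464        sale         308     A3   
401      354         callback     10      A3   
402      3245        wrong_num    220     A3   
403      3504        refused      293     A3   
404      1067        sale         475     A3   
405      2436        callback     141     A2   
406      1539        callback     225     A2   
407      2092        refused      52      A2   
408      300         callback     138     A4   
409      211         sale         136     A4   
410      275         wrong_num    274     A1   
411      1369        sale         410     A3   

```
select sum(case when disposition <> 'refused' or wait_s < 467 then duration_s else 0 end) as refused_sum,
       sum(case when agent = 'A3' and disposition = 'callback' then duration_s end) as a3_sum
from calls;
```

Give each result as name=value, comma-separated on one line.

[refused_sum: disposition <> 'refused' or wait_s < 467]
call_id=400: ✓ → 2464
call_id=401: ✓ → 354
call_id=402: ✓ → 3245
call_id=403: ✓ → 3504
call_id=404: ✓ → 1067
call_id=405: ✓ → 2436
call_id=406: ✓ → 1539
call_id=407: ✓ → 2092
call_id=408: ✓ → 300
call_id=409: ✓ → 211
call_id=410: ✓ → 275
call_id=411: ✓ → 1369
refused_sum = 2464 + 354 + 3245 + 3504 + 1067 + 2436 + 1539 + 2092 + 300 + 211 + 275 + 1369 = 18856
—
[a3_sum: agent = 'A3' and disposition = 'callback']
call_id=400: ✗
call_id=401: ✓ → 354
call_id=402: ✗
call_id=403: ✗
call_id=404: ✗
call_id=405: ✗
call_id=406: ✗
call_id=407: ✗
call_id=408: ✗
call_id=409: ✗
call_id=410: ✗
call_id=411: ✗
a3_sum = 354

refused_sum=18856, a3_sum=354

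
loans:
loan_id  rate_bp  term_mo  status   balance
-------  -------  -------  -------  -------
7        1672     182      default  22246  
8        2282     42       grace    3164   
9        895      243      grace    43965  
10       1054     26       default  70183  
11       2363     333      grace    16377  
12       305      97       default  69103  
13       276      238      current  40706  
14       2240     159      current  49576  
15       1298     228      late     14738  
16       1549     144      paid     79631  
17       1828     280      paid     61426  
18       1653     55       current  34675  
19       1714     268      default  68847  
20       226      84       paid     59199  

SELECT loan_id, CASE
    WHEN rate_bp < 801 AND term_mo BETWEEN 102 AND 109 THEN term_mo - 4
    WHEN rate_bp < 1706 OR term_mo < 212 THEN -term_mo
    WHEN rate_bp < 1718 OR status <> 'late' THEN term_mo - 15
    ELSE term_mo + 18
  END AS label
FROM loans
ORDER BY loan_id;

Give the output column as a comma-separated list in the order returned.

loan_id=7: rate_bp < 1706 OR term_mo < 212 → -182
loan_id=8: rate_bp < 1706 OR term_mo < 212 → -42
loan_id=9: rate_bp < 1706 OR term_mo < 212 → -243
loan_id=10: rate_bp < 1706 OR term_mo < 212 → -26
loan_id=11: rate_bp < 1718 OR status <> 'late' → 318
loan_id=12: rate_bp < 1706 OR term_mo < 212 → -97
loan_id=13: rate_bp < 1706 OR term_mo < 212 → -238
loan_id=14: rate_bp < 1706 OR term_mo < 212 → -159
loan_id=15: rate_bp < 1706 OR term_mo < 212 → -228
loan_id=16: rate_bp < 1706 OR term_mo < 212 → -144
loan_id=17: rate_bp < 1718 OR status <> 'late' → 265
loan_id=18: rate_bp < 1706 OR term_mo < 212 → -55
loan_id=19: rate_bp < 1718 OR status <> 'late' → 253
loan_id=20: rate_bp < 1706 OR term_mo < 212 → -84

-182, -42, -243, -26, 318, -97, -238, -159, -228, -144, 265, -55, 253, -84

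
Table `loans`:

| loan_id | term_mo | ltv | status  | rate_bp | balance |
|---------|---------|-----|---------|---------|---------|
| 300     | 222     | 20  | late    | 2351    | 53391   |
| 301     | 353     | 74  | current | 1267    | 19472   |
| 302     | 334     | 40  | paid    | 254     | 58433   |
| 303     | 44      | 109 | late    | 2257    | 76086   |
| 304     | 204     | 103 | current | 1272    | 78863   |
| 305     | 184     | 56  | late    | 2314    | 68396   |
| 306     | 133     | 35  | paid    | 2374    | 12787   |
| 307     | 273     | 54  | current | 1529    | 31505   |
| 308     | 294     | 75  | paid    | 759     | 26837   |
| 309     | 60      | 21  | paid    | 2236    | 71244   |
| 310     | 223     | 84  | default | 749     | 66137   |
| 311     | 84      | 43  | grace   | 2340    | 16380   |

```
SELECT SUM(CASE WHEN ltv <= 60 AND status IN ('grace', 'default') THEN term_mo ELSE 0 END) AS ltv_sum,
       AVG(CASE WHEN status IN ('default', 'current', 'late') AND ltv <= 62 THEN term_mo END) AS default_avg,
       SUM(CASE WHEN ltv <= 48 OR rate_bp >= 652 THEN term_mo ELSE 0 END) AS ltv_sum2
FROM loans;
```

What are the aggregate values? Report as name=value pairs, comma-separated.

[ltv_sum: ltv <= 60 AND status IN ('grace', 'default')]
loan_id=300: ✗
loan_id=301: ✗
loan_id=302: ✗
loan_id=303: ✗
loan_id=304: ✗
loan_id=305: ✗
loan_id=306: ✗
loan_id=307: ✗
loan_id=308: ✗
loan_id=309: ✗
loan_id=310: ✗
loan_id=311: ✓ → 84
ltv_sum = 84
—
[default_avg: status IN ('default', 'current', 'late') AND ltv <= 62]
loan_id=300: ✓ → 222
loan_id=301: ✗
loan_id=302: ✗
loan_id=303: ✗
loan_id=304: ✗
loan_id=305: ✓ → 184
loan_id=306: ✗
loan_id=307: ✓ → 273
loan_id=308: ✗
loan_id=309: ✗
loan_id=310: ✗
loan_id=311: ✗
default_avg = (222 + 184 + 273) / 3 = 226.3333333333
—
[ltv_sum2: ltv <= 48 OR rate_bp >= 652]
loan_id=300: ✓ → 222
loan_id=301: ✓ → 353
loan_id=302: ✓ → 334
loan_id=303: ✓ → 44
loan_id=304: ✓ → 204
loan_id=305: ✓ → 184
loan_id=306: ✓ → 133
loan_id=307: ✓ → 273
loan_id=308: ✓ → 294
loan_id=309: ✓ → 60
loan_id=310: ✓ → 223
loan_id=311: ✓ → 84
ltv_sum2 = 222 + 353 + 334 + 44 + 204 + 184 + 133 + 273 + 294 + 60 + 223 + 84 = 2408

ltv_sum=84, default_avg=226.3333333333, ltv_sum2=2408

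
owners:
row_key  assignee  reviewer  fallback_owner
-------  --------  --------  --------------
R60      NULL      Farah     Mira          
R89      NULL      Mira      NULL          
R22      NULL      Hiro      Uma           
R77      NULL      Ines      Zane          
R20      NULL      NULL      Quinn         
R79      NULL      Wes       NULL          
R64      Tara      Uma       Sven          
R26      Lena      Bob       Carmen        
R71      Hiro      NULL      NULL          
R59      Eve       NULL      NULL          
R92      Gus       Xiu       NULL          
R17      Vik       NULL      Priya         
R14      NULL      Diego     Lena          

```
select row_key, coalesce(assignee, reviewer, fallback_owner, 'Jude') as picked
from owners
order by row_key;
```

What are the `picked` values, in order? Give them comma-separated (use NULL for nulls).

row_key=R14: assignee=NULL, reviewer=Diego → Diego
row_key=R17: assignee=Vik → Vik
row_key=R20: assignee=NULL, reviewer=NULL, fallback_owner=Quinn → Quinn
row_key=R22: assignee=NULL, reviewer=Hiro → Hiro
row_key=R26: assignee=Lena → Lena
row_key=R59: assignee=Eve → Eve
row_key=R60: assignee=NULL, reviewer=Farah → Farah
row_key=R64: assignee=Tara → Tara
row_key=R71: assignee=Hiro → Hiro
row_key=R77: assignee=NULL, reviewer=Ines → Ines
row_key=R79: assignee=NULL, reviewer=Wes → Wes
row_key=R89: assignee=NULL, reviewer=Mira → Mira
row_key=R92: assignee=Gus → Gus

Diego, Vik, Quinn, Hiro, Lena, Eve, Farah, Tara, Hiro, Ines, Wes, Mira, Gus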